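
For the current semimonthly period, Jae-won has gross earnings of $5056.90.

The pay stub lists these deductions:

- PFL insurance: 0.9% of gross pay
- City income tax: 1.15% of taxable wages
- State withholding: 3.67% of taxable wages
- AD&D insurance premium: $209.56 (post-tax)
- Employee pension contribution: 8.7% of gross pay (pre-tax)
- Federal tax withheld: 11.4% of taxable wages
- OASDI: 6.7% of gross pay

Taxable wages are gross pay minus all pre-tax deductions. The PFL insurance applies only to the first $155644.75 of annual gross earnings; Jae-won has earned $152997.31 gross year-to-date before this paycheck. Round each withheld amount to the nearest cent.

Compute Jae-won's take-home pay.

Employee pension contribution: $5056.90 × 0.087 = $439.95
Taxable wages = $5056.90 − $439.95 = $4616.95
State withholding: $4616.95 × 0.0367 = $169.44
City income tax: $4616.95 × 0.0115 = $53.09
Federal tax withheld: $4616.95 × 0.114 = $526.33
PFL insurance: only $155644.75 − $152997.31 = $2647.44 of this check is subject → $2647.44 × 0.009 = $23.83
OASDI: $5056.90 × 0.067 = $338.81
AD&D insurance premium: $209.56
Total deductions = $439.95 + $169.44 + $53.09 + $526.33 + $23.83 + $338.81 + $209.56 = $1761.01
Net pay = $5056.90 − $1761.01 = $3295.89

$3295.89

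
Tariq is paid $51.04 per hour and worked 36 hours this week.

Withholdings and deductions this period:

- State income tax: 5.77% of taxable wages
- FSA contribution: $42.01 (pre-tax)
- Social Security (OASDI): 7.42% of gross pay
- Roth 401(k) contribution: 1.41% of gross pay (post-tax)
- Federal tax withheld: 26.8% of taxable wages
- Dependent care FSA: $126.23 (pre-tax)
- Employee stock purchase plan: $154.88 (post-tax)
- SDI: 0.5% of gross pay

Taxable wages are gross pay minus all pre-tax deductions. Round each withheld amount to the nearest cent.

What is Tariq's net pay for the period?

$799.22

Gross pay: 36 × $51.04 = $1,837.44
FSA contribution: $42.01
Dependent care FSA: $126.23
Pre-tax total = $42.01 + $126.23 = $168.24
Taxable wages = $1,837.44 − $168.24 = $1,669.20
Federal tax withheld: $1,669.20 × 0.268 = $447.35
State income tax: $1,669.20 × 0.0577 = $96.31
SDI: $1,837.44 × 0.005 = $9.19
Social Security (OASDI): $1,837.44 × 0.0742 = $136.34
Employee stock purchase plan: $154.88
Roth 401(k) contribution: $1,837.44 × 0.0141 = $25.91
Total deductions = $42.01 + $126.23 + $447.35 + $96.31 + $9.19 + $136.34 + $154.88 + $25.91 = $1,038.22
Net pay = $1,837.44 − $1,038.22 = $799.22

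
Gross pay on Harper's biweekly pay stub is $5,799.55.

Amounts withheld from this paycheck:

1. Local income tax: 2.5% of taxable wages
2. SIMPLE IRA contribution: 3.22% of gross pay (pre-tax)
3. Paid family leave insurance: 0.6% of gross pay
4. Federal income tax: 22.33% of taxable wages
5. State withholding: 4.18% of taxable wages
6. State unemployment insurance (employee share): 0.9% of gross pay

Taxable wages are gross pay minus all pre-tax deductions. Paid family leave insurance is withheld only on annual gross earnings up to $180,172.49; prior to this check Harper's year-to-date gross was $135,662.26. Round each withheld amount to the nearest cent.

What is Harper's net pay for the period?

SIMPLE IRA contribution: $5,799.55 × 0.0322 = $186.75
Taxable wages = $5,799.55 − $186.75 = $5,612.80
State withholding: $5,612.80 × 0.0418 = $234.62
Federal income tax: $5,612.80 × 0.2233 = $1,253.34
Local income tax: $5,612.80 × 0.025 = $140.32
Paid family leave insurance: cap not yet reached, full $5,799.55 is subject → $5,799.55 × 0.006 = $34.80
State unemployment insurance (employee share): $5,799.55 × 0.009 = $52.20
Total deductions = $186.75 + $234.62 + $1,253.34 + $140.32 + $34.80 + $52.20 = $1,902.03
Net pay = $5,799.55 − $1,902.03 = $3,897.52

$3,897.52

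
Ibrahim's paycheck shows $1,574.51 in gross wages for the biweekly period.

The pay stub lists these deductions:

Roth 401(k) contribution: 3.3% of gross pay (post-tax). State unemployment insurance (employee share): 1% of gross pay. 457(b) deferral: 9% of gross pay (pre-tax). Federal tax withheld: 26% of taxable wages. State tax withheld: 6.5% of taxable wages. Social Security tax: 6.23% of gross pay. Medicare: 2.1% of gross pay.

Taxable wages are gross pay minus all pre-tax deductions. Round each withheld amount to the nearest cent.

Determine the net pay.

$768.28

457(b) deferral: $1,574.51 × 0.09 = $141.71
Taxable wages = $1,574.51 − $141.71 = $1,432.80
Federal tax withheld: $1,432.80 × 0.26 = $372.53
State tax withheld: $1,432.80 × 0.065 = $93.13
State unemployment insurance (employee share): $1,574.51 × 0.01 = $15.75
Medicare: $1,574.51 × 0.021 = $33.06
Social Security tax: $1,574.51 × 0.0623 = $98.09
Roth 401(k) contribution: $1,574.51 × 0.033 = $51.96
Total deductions = $141.71 + $372.53 + $93.13 + $15.75 + $33.06 + $98.09 + $51.96 = $806.23
Net pay = $1,574.51 − $806.23 = $768.28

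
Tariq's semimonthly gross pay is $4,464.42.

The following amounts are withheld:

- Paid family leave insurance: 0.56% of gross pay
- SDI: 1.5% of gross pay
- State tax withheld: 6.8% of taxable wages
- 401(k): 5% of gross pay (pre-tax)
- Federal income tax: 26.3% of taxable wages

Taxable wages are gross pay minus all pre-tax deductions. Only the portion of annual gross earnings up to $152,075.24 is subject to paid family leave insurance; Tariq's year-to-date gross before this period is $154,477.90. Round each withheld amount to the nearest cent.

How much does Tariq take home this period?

$2,770.39

401(k): $4,464.42 × 0.05 = $223.22
Taxable wages = $4,464.42 − $223.22 = $4,241.20
State tax withheld: $4,241.20 × 0.068 = $288.40
Federal income tax: $4,241.20 × 0.263 = $1,115.44
Paid family leave insurance: annual cap $152,075.24 already reached (YTD $154,477.90), so $0.00
SDI: $4,464.42 × 0.015 = $66.97
Total deductions = $223.22 + $288.40 + $1,115.44 + $0.00 + $66.97 = $1,694.03
Net pay = $4,464.42 − $1,694.03 = $2,770.39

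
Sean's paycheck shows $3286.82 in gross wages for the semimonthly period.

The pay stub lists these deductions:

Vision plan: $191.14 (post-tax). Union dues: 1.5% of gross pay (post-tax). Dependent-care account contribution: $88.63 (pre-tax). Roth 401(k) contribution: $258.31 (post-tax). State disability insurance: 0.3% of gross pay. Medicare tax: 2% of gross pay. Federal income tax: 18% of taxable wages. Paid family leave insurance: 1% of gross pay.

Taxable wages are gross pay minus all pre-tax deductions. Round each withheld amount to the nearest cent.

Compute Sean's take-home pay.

$2015.30

Dependent-care account contribution: $88.63
Taxable wages = $3286.82 − $88.63 = $3198.19
Federal income tax: $3198.19 × 0.18 = $575.67
State disability insurance: $3286.82 × 0.003 = $9.86
Medicare tax: $3286.82 × 0.02 = $65.74
Paid family leave insurance: $3286.82 × 0.01 = $32.87
Roth 401(k) contribution: $258.31
Union dues: $3286.82 × 0.015 = $49.30
Vision plan: $191.14
Total deductions = $88.63 + $575.67 + $9.86 + $65.74 + $32.87 + $258.31 + $49.30 + $191.14 = $1271.52
Net pay = $3286.82 − $1271.52 = $2015.30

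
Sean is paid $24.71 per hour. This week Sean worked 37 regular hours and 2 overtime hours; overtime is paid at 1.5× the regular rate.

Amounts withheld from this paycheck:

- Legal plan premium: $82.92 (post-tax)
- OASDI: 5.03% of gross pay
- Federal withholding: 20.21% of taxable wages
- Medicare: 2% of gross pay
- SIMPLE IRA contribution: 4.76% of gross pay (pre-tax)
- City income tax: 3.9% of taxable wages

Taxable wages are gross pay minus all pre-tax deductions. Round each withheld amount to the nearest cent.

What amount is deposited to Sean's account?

$561.98

Regular pay: 37 × $24.71 = $914.27
Overtime pay: 2 × $24.71 × 1.5 = $74.13
Gross pay = $914.27 + $74.13 = $988.40
SIMPLE IRA contribution: $988.40 × 0.0476 = $47.05
Taxable wages = $988.40 − $47.05 = $941.35
Federal withholding: $941.35 × 0.2021 = $190.25
City income tax: $941.35 × 0.039 = $36.71
OASDI: $988.40 × 0.0503 = $49.72
Medicare: $988.40 × 0.02 = $19.77
Legal plan premium: $82.92
Total deductions = $47.05 + $190.25 + $36.71 + $49.72 + $19.77 + $82.92 = $426.42
Net pay = $988.40 − $426.42 = $561.98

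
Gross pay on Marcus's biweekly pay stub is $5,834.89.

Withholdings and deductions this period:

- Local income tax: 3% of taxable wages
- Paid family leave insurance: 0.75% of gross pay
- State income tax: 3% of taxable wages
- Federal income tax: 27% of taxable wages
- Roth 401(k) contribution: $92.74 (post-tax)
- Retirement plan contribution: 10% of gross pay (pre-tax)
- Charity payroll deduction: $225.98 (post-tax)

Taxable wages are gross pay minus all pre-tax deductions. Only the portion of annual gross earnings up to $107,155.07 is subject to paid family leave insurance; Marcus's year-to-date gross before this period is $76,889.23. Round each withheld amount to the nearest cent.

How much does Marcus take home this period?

Retirement plan contribution: $5,834.89 × 0.1 = $583.49
Taxable wages = $5,834.89 − $583.49 = $5,251.40
Local income tax: $5,251.40 × 0.03 = $157.54
State income tax: $5,251.40 × 0.03 = $157.54
Federal income tax: $5,251.40 × 0.27 = $1,417.88
Paid family leave insurance: cap not yet reached, full $5,834.89 is subject → $5,834.89 × 0.0075 = $43.76
Charity payroll deduction: $225.98
Roth 401(k) contribution: $92.74
Total deductions = $583.49 + $157.54 + $157.54 + $1,417.88 + $43.76 + $225.98 + $92.74 = $2,678.93
Net pay = $5,834.89 − $2,678.93 = $3,155.96

$3,155.96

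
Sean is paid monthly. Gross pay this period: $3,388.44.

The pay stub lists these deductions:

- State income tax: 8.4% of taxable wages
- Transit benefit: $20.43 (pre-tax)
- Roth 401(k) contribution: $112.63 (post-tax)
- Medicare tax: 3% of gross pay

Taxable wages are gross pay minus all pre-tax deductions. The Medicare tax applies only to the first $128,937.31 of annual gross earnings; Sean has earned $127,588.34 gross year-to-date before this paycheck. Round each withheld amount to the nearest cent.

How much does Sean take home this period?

Transit benefit: $20.43
Taxable wages = $3,388.44 − $20.43 = $3,368.01
State income tax: $3,368.01 × 0.084 = $282.91
Medicare tax: only $128,937.31 − $127,588.34 = $1,348.97 of this check is subject → $1,348.97 × 0.03 = $40.47
Roth 401(k) contribution: $112.63
Total deductions = $20.43 + $282.91 + $40.47 + $112.63 = $456.44
Net pay = $3,388.44 − $456.44 = $2,932.00

$2,932.00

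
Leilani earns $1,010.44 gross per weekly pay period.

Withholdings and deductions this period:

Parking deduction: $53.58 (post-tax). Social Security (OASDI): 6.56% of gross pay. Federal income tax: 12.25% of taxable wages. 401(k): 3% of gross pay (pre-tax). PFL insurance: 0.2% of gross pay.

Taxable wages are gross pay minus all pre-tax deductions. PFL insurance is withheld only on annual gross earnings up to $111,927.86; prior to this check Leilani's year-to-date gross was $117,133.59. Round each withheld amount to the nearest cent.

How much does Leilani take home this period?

401(k): $1,010.44 × 0.03 = $30.31
Taxable wages = $1,010.44 − $30.31 = $980.13
Federal income tax: $980.13 × 0.1225 = $120.07
Social Security (OASDI): $1,010.44 × 0.0656 = $66.28
PFL insurance: annual cap $111,927.86 already reached (YTD $117,133.59), so $0.00
Parking deduction: $53.58
Total deductions = $30.31 + $120.07 + $66.28 + $0.00 + $53.58 = $270.24
Net pay = $1,010.44 − $270.24 = $740.20

$740.20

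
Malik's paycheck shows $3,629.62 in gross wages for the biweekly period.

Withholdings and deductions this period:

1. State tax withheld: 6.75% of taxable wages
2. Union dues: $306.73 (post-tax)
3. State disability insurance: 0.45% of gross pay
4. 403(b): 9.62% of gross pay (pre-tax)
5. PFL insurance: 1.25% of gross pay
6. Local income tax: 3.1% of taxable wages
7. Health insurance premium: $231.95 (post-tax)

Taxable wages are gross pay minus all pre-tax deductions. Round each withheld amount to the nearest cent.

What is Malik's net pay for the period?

$2,356.95

403(b): $3,629.62 × 0.0962 = $349.17
Taxable wages = $3,629.62 − $349.17 = $3,280.45
Local income tax: $3,280.45 × 0.031 = $101.69
State tax withheld: $3,280.45 × 0.0675 = $221.43
PFL insurance: $3,629.62 × 0.0125 = $45.37
State disability insurance: $3,629.62 × 0.0045 = $16.33
Health insurance premium: $231.95
Union dues: $306.73
Total deductions = $349.17 + $101.69 + $221.43 + $45.37 + $16.33 + $231.95 + $306.73 = $1,272.67
Net pay = $3,629.62 − $1,272.67 = $2,356.95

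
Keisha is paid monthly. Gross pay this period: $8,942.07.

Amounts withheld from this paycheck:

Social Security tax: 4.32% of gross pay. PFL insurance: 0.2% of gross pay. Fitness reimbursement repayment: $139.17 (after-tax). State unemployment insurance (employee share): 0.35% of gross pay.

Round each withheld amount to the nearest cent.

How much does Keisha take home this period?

$8,367.42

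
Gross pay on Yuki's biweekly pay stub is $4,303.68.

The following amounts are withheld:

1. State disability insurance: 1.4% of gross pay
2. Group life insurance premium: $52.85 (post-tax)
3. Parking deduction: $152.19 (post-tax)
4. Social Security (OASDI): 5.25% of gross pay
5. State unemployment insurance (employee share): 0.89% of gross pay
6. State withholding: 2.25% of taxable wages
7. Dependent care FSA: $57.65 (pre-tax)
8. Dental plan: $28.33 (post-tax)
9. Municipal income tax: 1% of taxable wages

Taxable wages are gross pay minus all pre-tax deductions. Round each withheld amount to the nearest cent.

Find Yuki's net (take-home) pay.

Dependent care FSA: $57.65
Taxable wages = $4,303.68 − $57.65 = $4,246.03
Municipal income tax: $4,246.03 × 0.01 = $42.46
State withholding: $4,246.03 × 0.0225 = $95.54
Social Security (OASDI): $4,303.68 × 0.0525 = $225.94
State unemployment insurance (employee share): $4,303.68 × 0.0089 = $38.30
State disability insurance: $4,303.68 × 0.014 = $60.25
Dental plan: $28.33
Group life insurance premium: $52.85
Parking deduction: $152.19
Total deductions = $57.65 + $42.46 + $95.54 + $225.94 + $38.30 + $60.25 + $28.33 + $52.85 + $152.19 = $753.51
Net pay = $4,303.68 − $753.51 = $3,550.17

$3,550.17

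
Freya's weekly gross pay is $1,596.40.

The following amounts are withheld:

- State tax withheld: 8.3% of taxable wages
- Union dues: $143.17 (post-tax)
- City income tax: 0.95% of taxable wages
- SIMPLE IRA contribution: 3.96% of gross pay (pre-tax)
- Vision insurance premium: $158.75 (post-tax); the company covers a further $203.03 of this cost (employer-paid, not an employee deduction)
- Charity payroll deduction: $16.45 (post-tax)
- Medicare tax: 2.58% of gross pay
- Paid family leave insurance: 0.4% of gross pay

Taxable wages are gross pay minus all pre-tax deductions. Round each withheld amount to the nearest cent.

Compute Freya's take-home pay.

$1,025.41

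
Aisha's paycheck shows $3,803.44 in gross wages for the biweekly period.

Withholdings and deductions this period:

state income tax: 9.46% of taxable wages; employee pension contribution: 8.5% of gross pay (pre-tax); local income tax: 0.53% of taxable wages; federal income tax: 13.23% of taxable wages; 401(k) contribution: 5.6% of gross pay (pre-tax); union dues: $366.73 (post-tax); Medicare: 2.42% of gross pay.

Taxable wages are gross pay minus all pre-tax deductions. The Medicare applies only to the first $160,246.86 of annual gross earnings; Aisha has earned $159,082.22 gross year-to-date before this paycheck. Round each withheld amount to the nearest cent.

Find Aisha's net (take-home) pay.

Employee pension contribution: $3,803.44 × 0.085 = $323.29
401(k) contribution: $3,803.44 × 0.056 = $212.99
Pre-tax total = $323.29 + $212.99 = $536.28
Taxable wages = $3,803.44 − $536.28 = $3,267.16
Local income tax: $3,267.16 × 0.0053 = $17.32
Federal income tax: $3,267.16 × 0.1323 = $432.25
State income tax: $3,267.16 × 0.0946 = $309.07
Medicare: only $160,246.86 − $159,082.22 = $1,164.64 of this check is subject → $1,164.64 × 0.0242 = $28.18
Union dues: $366.73
Total deductions = $323.29 + $212.99 + $17.32 + $432.25 + $309.07 + $28.18 + $366.73 = $1,689.83
Net pay = $3,803.44 − $1,689.83 = $2,113.61

$2,113.61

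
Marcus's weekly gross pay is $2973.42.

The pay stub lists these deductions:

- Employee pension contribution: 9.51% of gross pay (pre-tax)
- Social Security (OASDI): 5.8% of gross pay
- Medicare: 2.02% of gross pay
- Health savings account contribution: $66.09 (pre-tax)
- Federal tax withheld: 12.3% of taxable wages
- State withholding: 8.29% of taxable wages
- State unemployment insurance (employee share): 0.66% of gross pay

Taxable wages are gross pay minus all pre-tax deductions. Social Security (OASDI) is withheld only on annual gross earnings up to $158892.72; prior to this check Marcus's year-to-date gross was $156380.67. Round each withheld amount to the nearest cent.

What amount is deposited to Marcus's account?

Health savings account contribution: $66.09
Employee pension contribution: $2973.42 × 0.0951 = $282.77
Pre-tax total = $66.09 + $282.77 = $348.86
Taxable wages = $2973.42 − $348.86 = $2624.56
Federal tax withheld: $2624.56 × 0.123 = $322.82
State withholding: $2624.56 × 0.0829 = $217.58
Medicare: $2973.42 × 0.0202 = $60.06
State unemployment insurance (employee share): $2973.42 × 0.0066 = $19.62
Social Security (OASDI): only $158892.72 − $156380.67 = $2512.05 of this check is subject → $2512.05 × 0.058 = $145.70
Total deductions = $66.09 + $282.77 + $322.82 + $217.58 + $60.06 + $19.62 + $145.70 = $1114.64
Net pay = $2973.42 − $1114.64 = $1858.78

$1858.78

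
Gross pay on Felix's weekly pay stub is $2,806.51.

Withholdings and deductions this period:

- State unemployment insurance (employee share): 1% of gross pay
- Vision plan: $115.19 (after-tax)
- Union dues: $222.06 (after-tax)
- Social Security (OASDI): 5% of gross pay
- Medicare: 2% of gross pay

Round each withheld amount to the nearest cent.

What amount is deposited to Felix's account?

State unemployment insurance (employee share): $2,806.51 × 0.01 = $28.07
Social Security (OASDI): $2,806.51 × 0.05 = $140.33
Medicare: $2,806.51 × 0.02 = $56.13
Vision plan: $115.19
Union dues: $222.06
Total deductions = $28.07 + $140.33 + $56.13 + $115.19 + $222.06 = $561.78
Net pay = $2,806.51 − $561.78 = $2,244.73

$2,244.73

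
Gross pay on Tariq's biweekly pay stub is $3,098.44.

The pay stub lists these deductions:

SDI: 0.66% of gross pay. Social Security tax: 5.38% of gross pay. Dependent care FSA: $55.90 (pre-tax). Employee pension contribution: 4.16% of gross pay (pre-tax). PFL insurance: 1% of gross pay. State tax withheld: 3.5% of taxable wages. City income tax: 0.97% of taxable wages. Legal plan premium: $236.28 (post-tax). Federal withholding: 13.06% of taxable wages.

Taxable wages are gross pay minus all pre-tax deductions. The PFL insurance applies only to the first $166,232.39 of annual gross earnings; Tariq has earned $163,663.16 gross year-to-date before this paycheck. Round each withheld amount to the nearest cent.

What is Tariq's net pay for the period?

Employee pension contribution: $3,098.44 × 0.0416 = $128.90
Dependent care FSA: $55.90
Pre-tax total = $128.90 + $55.90 = $184.80
Taxable wages = $3,098.44 − $184.80 = $2,913.64
City income tax: $2,913.64 × 0.0097 = $28.26
Federal withholding: $2,913.64 × 0.1306 = $380.52
State tax withheld: $2,913.64 × 0.035 = $101.98
Social Security tax: $3,098.44 × 0.0538 = $166.70
SDI: $3,098.44 × 0.0066 = $20.45
PFL insurance: only $166,232.39 − $163,663.16 = $2,569.23 of this check is subject → $2,569.23 × 0.01 = $25.69
Legal plan premium: $236.28
Total deductions = $128.90 + $55.90 + $28.26 + $380.52 + $101.98 + $166.70 + $20.45 + $25.69 + $236.28 = $1,144.68
Net pay = $3,098.44 − $1,144.68 = $1,953.76

$1,953.76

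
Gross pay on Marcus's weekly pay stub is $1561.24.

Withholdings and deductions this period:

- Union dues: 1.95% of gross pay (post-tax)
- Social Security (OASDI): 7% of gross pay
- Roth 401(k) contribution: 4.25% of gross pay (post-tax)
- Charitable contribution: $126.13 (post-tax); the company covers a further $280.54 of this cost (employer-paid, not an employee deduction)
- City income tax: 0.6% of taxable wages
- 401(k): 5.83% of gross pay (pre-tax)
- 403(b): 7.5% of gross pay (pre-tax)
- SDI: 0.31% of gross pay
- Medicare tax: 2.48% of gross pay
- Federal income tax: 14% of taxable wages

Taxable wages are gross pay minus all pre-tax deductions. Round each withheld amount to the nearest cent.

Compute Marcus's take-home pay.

$779.80

403(b): $1561.24 × 0.075 = $117.09
401(k): $1561.24 × 0.0583 = $91.02
Pre-tax total = $117.09 + $91.02 = $208.11
Taxable wages = $1561.24 − $208.11 = $1353.13
City income tax: $1353.13 × 0.006 = $8.12
Federal income tax: $1353.13 × 0.14 = $189.44
Social Security (OASDI): $1561.24 × 0.07 = $109.29
SDI: $1561.24 × 0.0031 = $4.84
Medicare tax: $1561.24 × 0.0248 = $38.72
Roth 401(k) contribution: $1561.24 × 0.0425 = $66.35
Union dues: $1561.24 × 0.0195 = $30.44
Charitable contribution: $126.13
(Employer's $280.54 toward charitable contribution is not withheld from the employee.)
Total deductions = $117.09 + $91.02 + $8.12 + $189.44 + $109.29 + $4.84 + $38.72 + $66.35 + $30.44 + $126.13 = $781.44
Net pay = $1561.24 − $781.44 = $779.80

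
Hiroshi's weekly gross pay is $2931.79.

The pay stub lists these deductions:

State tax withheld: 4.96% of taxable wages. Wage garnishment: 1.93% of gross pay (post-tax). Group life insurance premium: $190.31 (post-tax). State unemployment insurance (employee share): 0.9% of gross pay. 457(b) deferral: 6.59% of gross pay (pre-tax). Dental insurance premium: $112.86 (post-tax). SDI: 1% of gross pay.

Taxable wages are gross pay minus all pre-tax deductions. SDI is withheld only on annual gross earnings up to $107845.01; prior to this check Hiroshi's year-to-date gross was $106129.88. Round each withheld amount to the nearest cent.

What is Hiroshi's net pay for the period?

$2199.47

457(b) deferral: $2931.79 × 0.0659 = $193.20
Taxable wages = $2931.79 − $193.20 = $2738.59
State tax withheld: $2738.59 × 0.0496 = $135.83
SDI: only $107845.01 − $106129.88 = $1715.13 of this check is subject → $1715.13 × 0.01 = $17.15
State unemployment insurance (employee share): $2931.79 × 0.009 = $26.39
Group life insurance premium: $190.31
Wage garnishment: $2931.79 × 0.0193 = $56.58
Dental insurance premium: $112.86
Total deductions = $193.20 + $135.83 + $17.15 + $26.39 + $190.31 + $56.58 + $112.86 = $732.32
Net pay = $2931.79 − $732.32 = $2199.47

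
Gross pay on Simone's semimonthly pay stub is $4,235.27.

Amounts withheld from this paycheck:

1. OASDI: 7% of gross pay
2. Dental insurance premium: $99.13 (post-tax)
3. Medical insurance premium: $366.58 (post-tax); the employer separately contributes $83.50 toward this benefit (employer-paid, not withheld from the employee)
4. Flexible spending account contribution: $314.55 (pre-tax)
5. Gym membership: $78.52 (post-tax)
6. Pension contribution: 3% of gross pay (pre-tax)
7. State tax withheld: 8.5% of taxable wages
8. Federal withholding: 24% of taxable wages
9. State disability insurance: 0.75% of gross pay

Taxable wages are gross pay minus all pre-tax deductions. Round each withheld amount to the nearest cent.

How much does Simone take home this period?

Flexible spending account contribution: $314.55
Pension contribution: $4,235.27 × 0.03 = $127.06
Pre-tax total = $314.55 + $127.06 = $441.61
Taxable wages = $4,235.27 − $441.61 = $3,793.66
Federal withholding: $3,793.66 × 0.24 = $910.48
State tax withheld: $3,793.66 × 0.085 = $322.46
OASDI: $4,235.27 × 0.07 = $296.47
State disability insurance: $4,235.27 × 0.0075 = $31.76
Dental insurance premium: $99.13
Medical insurance premium: $366.58
Gym membership: $78.52
(Employer's $83.50 toward medical insurance premium is not withheld from the employee.)
Total deductions = $314.55 + $127.06 + $910.48 + $322.46 + $296.47 + $31.76 + $99.13 + $366.58 + $78.52 = $2,547.01
Net pay = $4,235.27 − $2,547.01 = $1,688.26

$1,688.26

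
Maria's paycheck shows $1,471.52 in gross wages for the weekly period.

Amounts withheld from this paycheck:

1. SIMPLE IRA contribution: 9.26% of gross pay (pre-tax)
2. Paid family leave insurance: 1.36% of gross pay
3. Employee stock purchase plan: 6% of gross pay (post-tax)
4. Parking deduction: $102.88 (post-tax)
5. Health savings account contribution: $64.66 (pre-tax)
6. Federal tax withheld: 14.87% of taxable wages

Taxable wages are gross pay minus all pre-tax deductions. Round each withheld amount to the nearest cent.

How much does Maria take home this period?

Health savings account contribution: $64.66
SIMPLE IRA contribution: $1,471.52 × 0.0926 = $136.26
Pre-tax total = $64.66 + $136.26 = $200.92
Taxable wages = $1,471.52 − $200.92 = $1,270.60
Federal tax withheld: $1,270.60 × 0.1487 = $188.94
Paid family leave insurance: $1,471.52 × 0.0136 = $20.01
Parking deduction: $102.88
Employee stock purchase plan: $1,471.52 × 0.06 = $88.29
Total deductions = $64.66 + $136.26 + $188.94 + $20.01 + $102.88 + $88.29 = $601.04
Net pay = $1,471.52 − $601.04 = $870.48

$870.48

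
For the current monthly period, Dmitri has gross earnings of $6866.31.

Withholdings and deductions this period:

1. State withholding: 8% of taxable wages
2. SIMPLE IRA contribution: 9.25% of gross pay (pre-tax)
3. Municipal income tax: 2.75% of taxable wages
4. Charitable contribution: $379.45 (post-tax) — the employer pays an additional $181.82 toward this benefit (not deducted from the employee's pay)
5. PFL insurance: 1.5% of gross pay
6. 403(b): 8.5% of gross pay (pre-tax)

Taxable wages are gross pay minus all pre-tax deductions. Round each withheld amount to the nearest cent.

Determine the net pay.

$4557.99

403(b): $6866.31 × 0.085 = $583.64
SIMPLE IRA contribution: $6866.31 × 0.0925 = $635.13
Pre-tax total = $583.64 + $635.13 = $1218.77
Taxable wages = $6866.31 − $1218.77 = $5647.54
State withholding: $5647.54 × 0.08 = $451.80
Municipal income tax: $5647.54 × 0.0275 = $155.31
PFL insurance: $6866.31 × 0.015 = $102.99
Charitable contribution: $379.45
(Employer's $181.82 toward charitable contribution is not withheld from the employee.)
Total deductions = $583.64 + $635.13 + $451.80 + $155.31 + $102.99 + $379.45 = $2308.32
Net pay = $6866.31 − $2308.32 = $4557.99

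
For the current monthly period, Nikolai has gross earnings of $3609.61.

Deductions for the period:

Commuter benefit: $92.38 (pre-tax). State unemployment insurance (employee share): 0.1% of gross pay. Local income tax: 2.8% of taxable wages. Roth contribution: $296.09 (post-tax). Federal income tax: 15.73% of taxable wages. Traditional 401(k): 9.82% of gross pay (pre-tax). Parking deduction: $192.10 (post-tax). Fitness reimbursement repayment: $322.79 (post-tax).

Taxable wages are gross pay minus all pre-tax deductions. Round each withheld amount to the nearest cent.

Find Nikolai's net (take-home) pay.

$1762.12

Traditional 401(k): $3609.61 × 0.0982 = $354.46
Commuter benefit: $92.38
Pre-tax total = $354.46 + $92.38 = $446.84
Taxable wages = $3609.61 − $446.84 = $3162.77
Local income tax: $3162.77 × 0.028 = $88.56
Federal income tax: $3162.77 × 0.1573 = $497.50
State unemployment insurance (employee share): $3609.61 × 0.001 = $3.61
Parking deduction: $192.10
Fitness reimbursement repayment: $322.79
Roth contribution: $296.09
Total deductions = $354.46 + $92.38 + $88.56 + $497.50 + $3.61 + $192.10 + $322.79 + $296.09 = $1847.49
Net pay = $3609.61 − $1847.49 = $1762.12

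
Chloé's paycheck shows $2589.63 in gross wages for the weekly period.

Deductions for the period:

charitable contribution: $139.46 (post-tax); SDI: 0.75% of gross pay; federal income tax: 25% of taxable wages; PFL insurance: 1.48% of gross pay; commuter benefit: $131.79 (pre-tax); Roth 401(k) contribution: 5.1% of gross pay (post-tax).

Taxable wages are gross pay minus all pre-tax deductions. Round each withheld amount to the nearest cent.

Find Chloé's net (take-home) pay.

Commuter benefit: $131.79
Taxable wages = $2589.63 − $131.79 = $2457.84
Federal income tax: $2457.84 × 0.25 = $614.46
SDI: $2589.63 × 0.0075 = $19.42
PFL insurance: $2589.63 × 0.0148 = $38.33
Roth 401(k) contribution: $2589.63 × 0.051 = $132.07
Charitable contribution: $139.46
Total deductions = $131.79 + $614.46 + $19.42 + $38.33 + $132.07 + $139.46 = $1075.53
Net pay = $2589.63 − $1075.53 = $1514.10

$1514.10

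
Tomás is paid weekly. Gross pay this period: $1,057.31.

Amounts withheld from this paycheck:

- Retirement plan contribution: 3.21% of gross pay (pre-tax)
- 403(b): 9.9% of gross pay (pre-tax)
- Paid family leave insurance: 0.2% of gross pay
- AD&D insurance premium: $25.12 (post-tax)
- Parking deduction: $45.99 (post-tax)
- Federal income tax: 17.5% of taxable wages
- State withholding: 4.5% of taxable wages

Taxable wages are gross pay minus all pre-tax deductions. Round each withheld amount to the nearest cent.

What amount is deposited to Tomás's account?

$643.37

Retirement plan contribution: $1,057.31 × 0.0321 = $33.94
403(b): $1,057.31 × 0.099 = $104.67
Pre-tax total = $33.94 + $104.67 = $138.61
Taxable wages = $1,057.31 − $138.61 = $918.70
State withholding: $918.70 × 0.045 = $41.34
Federal income tax: $918.70 × 0.175 = $160.77
Paid family leave insurance: $1,057.31 × 0.002 = $2.11
AD&D insurance premium: $25.12
Parking deduction: $45.99
Total deductions = $33.94 + $104.67 + $41.34 + $160.77 + $2.11 + $25.12 + $45.99 = $413.94
Net pay = $1,057.31 − $413.94 = $643.37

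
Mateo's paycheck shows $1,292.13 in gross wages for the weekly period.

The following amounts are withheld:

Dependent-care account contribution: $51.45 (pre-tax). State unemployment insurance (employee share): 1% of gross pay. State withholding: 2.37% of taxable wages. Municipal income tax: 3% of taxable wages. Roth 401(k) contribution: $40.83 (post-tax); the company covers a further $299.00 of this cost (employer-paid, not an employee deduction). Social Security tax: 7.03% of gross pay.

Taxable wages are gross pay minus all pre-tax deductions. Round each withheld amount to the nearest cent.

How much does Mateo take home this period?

Dependent-care account contribution: $51.45
Taxable wages = $1,292.13 − $51.45 = $1,240.68
State withholding: $1,240.68 × 0.0237 = $29.40
Municipal income tax: $1,240.68 × 0.03 = $37.22
Social Security tax: $1,292.13 × 0.0703 = $90.84
State unemployment insurance (employee share): $1,292.13 × 0.01 = $12.92
Roth 401(k) contribution: $40.83
(Employer's $299.00 toward Roth 401(k) contribution is not withheld from the employee.)
Total deductions = $51.45 + $29.40 + $37.22 + $90.84 + $12.92 + $40.83 = $262.66
Net pay = $1,292.13 − $262.66 = $1,029.47

$1,029.47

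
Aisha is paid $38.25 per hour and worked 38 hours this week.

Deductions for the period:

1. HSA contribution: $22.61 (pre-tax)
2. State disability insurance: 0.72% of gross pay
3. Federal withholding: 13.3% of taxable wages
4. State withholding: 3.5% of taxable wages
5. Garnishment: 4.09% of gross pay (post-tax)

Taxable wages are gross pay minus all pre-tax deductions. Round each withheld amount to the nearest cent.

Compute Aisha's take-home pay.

$1,120.58

Gross pay: 38 × $38.25 = $1,453.50
HSA contribution: $22.61
Taxable wages = $1,453.50 − $22.61 = $1,430.89
Federal withholding: $1,430.89 × 0.133 = $190.31
State withholding: $1,430.89 × 0.035 = $50.08
State disability insurance: $1,453.50 × 0.0072 = $10.47
Garnishment: $1,453.50 × 0.0409 = $59.45
Total deductions = $22.61 + $190.31 + $50.08 + $10.47 + $59.45 = $332.92
Net pay = $1,453.50 − $332.92 = $1,120.58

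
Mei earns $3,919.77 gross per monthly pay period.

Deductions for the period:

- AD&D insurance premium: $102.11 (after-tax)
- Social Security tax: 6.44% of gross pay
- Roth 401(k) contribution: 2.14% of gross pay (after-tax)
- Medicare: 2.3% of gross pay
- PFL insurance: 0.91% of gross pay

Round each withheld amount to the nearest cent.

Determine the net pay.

$3,355.53

Social Security tax: $3,919.77 × 0.0644 = $252.43
Medicare: $3,919.77 × 0.023 = $90.15
PFL insurance: $3,919.77 × 0.0091 = $35.67
AD&D insurance premium: $102.11
Roth 401(k) contribution: $3,919.77 × 0.0214 = $83.88
Total deductions = $252.43 + $90.15 + $35.67 + $102.11 + $83.88 = $564.24
Net pay = $3,919.77 − $564.24 = $3,355.53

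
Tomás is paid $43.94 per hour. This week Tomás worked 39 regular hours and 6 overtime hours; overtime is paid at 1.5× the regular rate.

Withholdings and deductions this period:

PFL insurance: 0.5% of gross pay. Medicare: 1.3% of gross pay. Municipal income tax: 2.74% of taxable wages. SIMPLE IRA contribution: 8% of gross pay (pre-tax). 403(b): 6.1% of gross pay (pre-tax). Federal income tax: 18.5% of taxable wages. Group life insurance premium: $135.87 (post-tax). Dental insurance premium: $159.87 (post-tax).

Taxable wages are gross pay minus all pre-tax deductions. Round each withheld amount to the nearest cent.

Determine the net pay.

Regular pay: 39 × $43.94 = $1,713.66
Overtime pay: 6 × $43.94 × 1.5 = $395.46
Gross pay = $1,713.66 + $395.46 = $2,109.12
403(b): $2,109.12 × 0.061 = $128.66
SIMPLE IRA contribution: $2,109.12 × 0.08 = $168.73
Pre-tax total = $128.66 + $168.73 = $297.39
Taxable wages = $2,109.12 − $297.39 = $1,811.73
Federal income tax: $1,811.73 × 0.185 = $335.17
Municipal income tax: $1,811.73 × 0.0274 = $49.64
PFL insurance: $2,109.12 × 0.005 = $10.55
Medicare: $2,109.12 × 0.013 = $27.42
Group life insurance premium: $135.87
Dental insurance premium: $159.87
Total deductions = $128.66 + $168.73 + $335.17 + $49.64 + $10.55 + $27.42 + $135.87 + $159.87 = $1,015.91
Net pay = $2,109.12 − $1,015.91 = $1,093.21

$1,093.21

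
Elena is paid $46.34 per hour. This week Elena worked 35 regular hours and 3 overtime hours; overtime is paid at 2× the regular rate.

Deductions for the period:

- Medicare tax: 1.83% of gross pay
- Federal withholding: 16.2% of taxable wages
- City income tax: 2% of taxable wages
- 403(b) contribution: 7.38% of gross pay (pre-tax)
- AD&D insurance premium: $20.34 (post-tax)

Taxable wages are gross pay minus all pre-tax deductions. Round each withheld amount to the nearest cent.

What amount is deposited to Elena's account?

$1,384.35

Regular pay: 35 × $46.34 = $1,621.90
Overtime pay: 3 × $46.34 × 2 = $278.04
Gross pay = $1,621.90 + $278.04 = $1,899.94
403(b) contribution: $1,899.94 × 0.0738 = $140.22
Taxable wages = $1,899.94 − $140.22 = $1,759.72
City income tax: $1,759.72 × 0.02 = $35.19
Federal withholding: $1,759.72 × 0.162 = $285.07
Medicare tax: $1,899.94 × 0.0183 = $34.77
AD&D insurance premium: $20.34
Total deductions = $140.22 + $35.19 + $285.07 + $34.77 + $20.34 = $515.59
Net pay = $1,899.94 − $515.59 = $1,384.35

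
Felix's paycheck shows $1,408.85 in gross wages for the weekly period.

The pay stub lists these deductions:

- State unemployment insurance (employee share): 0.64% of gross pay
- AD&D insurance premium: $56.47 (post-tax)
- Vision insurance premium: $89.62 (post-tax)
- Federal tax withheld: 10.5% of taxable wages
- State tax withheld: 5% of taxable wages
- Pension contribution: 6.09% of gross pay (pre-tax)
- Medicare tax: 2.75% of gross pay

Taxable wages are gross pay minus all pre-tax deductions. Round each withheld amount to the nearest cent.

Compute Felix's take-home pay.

Pension contribution: $1,408.85 × 0.0609 = $85.80
Taxable wages = $1,408.85 − $85.80 = $1,323.05
Federal tax withheld: $1,323.05 × 0.105 = $138.92
State tax withheld: $1,323.05 × 0.05 = $66.15
Medicare tax: $1,408.85 × 0.0275 = $38.74
State unemployment insurance (employee share): $1,408.85 × 0.0064 = $9.02
Vision insurance premium: $89.62
AD&D insurance premium: $56.47
Total deductions = $85.80 + $138.92 + $66.15 + $38.74 + $9.02 + $89.62 + $56.47 = $484.72
Net pay = $1,408.85 − $484.72 = $924.13

$924.13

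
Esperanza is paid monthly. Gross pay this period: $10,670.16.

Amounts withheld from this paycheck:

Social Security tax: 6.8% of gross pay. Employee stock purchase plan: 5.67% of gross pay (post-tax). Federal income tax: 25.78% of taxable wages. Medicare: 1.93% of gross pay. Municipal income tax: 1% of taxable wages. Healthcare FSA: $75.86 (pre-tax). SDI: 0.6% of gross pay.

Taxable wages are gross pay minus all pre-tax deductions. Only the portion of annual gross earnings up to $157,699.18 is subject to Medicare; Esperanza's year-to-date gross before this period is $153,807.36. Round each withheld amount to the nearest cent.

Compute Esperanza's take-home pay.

$6,287.45

Healthcare FSA: $75.86
Taxable wages = $10,670.16 − $75.86 = $10,594.30
Federal income tax: $10,594.30 × 0.2578 = $2,731.21
Municipal income tax: $10,594.30 × 0.01 = $105.94
SDI: $10,670.16 × 0.006 = $64.02
Medicare: only $157,699.18 − $153,807.36 = $3,891.82 of this check is subject → $3,891.82 × 0.0193 = $75.11
Social Security tax: $10,670.16 × 0.068 = $725.57
Employee stock purchase plan: $10,670.16 × 0.0567 = $605.00
Total deductions = $75.86 + $2,731.21 + $105.94 + $64.02 + $75.11 + $725.57 + $605.00 = $4,382.71
Net pay = $10,670.16 − $4,382.71 = $6,287.45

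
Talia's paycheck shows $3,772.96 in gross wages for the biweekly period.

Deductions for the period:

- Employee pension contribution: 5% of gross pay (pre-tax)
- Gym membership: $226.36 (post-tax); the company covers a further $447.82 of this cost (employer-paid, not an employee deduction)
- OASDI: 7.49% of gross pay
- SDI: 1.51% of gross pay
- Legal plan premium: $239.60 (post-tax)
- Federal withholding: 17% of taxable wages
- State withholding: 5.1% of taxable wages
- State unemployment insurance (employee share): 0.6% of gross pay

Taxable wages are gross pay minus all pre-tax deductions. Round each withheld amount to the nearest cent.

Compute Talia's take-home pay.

$1,964.02

Employee pension contribution: $3,772.96 × 0.05 = $188.65
Taxable wages = $3,772.96 − $188.65 = $3,584.31
Federal withholding: $3,584.31 × 0.17 = $609.33
State withholding: $3,584.31 × 0.051 = $182.80
OASDI: $3,772.96 × 0.0749 = $282.59
SDI: $3,772.96 × 0.0151 = $56.97
State unemployment insurance (employee share): $3,772.96 × 0.006 = $22.64
Legal plan premium: $239.60
Gym membership: $226.36
(Employer's $447.82 toward gym membership is not withheld from the employee.)
Total deductions = $188.65 + $609.33 + $182.80 + $282.59 + $56.97 + $22.64 + $239.60 + $226.36 = $1,808.94
Net pay = $3,772.96 − $1,808.94 = $1,964.02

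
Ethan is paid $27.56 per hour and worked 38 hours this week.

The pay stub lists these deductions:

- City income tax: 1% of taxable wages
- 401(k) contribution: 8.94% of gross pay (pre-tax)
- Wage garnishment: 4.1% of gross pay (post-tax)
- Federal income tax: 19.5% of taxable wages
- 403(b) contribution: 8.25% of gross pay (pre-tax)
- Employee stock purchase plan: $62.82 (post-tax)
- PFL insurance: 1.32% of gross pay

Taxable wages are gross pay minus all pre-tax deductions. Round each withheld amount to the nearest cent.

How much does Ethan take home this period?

$569.89

Gross pay: 38 × $27.56 = $1,047.28
401(k) contribution: $1,047.28 × 0.0894 = $93.63
403(b) contribution: $1,047.28 × 0.0825 = $86.40
Pre-tax total = $93.63 + $86.40 = $180.03
Taxable wages = $1,047.28 − $180.03 = $867.25
Federal income tax: $867.25 × 0.195 = $169.11
City income tax: $867.25 × 0.01 = $8.67
PFL insurance: $1,047.28 × 0.0132 = $13.82
Employee stock purchase plan: $62.82
Wage garnishment: $1,047.28 × 0.041 = $42.94
Total deductions = $93.63 + $86.40 + $169.11 + $8.67 + $13.82 + $62.82 + $42.94 = $477.39
Net pay = $1,047.28 − $477.39 = $569.89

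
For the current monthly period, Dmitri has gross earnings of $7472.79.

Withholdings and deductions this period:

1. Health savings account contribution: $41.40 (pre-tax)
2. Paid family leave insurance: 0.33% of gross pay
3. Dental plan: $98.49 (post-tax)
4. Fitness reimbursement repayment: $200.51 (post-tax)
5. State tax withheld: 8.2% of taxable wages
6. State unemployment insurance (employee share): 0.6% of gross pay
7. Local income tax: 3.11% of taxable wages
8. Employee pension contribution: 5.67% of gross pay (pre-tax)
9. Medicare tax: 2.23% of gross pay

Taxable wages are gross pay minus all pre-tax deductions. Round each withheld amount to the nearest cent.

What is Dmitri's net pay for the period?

$5679.97

Health savings account contribution: $41.40
Employee pension contribution: $7472.79 × 0.0567 = $423.71
Pre-tax total = $41.40 + $423.71 = $465.11
Taxable wages = $7472.79 − $465.11 = $7007.68
Local income tax: $7007.68 × 0.0311 = $217.94
State tax withheld: $7007.68 × 0.082 = $574.63
Paid family leave insurance: $7472.79 × 0.0033 = $24.66
State unemployment insurance (employee share): $7472.79 × 0.006 = $44.84
Medicare tax: $7472.79 × 0.0223 = $166.64
Dental plan: $98.49
Fitness reimbursement repayment: $200.51
Total deductions = $41.40 + $423.71 + $217.94 + $574.63 + $24.66 + $44.84 + $166.64 + $98.49 + $200.51 = $1792.82
Net pay = $7472.79 − $1792.82 = $5679.97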